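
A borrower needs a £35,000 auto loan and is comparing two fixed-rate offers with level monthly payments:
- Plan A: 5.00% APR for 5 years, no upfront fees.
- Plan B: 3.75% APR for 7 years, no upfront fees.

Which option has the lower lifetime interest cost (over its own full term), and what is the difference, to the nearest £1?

Plan A by £219

Plan A: at 5.00% the monthly rate is 0.0041667, so the payment is 35,000 × 0.0041667 / (1 − 1.0041667^−60) = £660.49.
Total interest on Plan A = 60 × £660.49 − £35,000 = £4,629.40.
Plan B: monthly rate = 3.75%/12 = 0.0031250; payment = 35,000 × 0.0031250 / (1 − (1+0.0031250)^−84) = £474.39.
Total interest on Plan B = 84 × £474.39 − £35,000 = £4,848.76.
Plan A is lower by £219.36.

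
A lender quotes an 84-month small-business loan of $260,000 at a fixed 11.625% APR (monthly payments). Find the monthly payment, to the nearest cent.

$4,537.73

Monthly rate = 11.625%/12 = 0.0096875; payment = 260,000 × 0.0096875 / (1 − (1+0.0096875)^−84) = $4,537.73.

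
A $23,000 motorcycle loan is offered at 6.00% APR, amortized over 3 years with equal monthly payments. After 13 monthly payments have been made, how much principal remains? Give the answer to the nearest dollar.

With monthly rate i = 6%/12 = 0.0050000, the balance after k of n payments is P · [(1+i)^n − (1+i)^k] / [(1+i)^n − 1].
(1+0.0050000)^36 = 1.19668052 and (1+0.0050000)^13 = 1.06698620, so the balance is 23,000 × (1.19668052 − 1.06698620) / (1.19668052 − 1) = $15,166.57.

$15,167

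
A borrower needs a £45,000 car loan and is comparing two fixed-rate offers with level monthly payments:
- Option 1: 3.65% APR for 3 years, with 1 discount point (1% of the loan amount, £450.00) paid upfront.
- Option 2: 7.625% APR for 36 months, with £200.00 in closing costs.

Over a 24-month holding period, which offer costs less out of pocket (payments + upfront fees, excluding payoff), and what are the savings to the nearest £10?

Option 1: at 3.65% the monthly rate is 0.0030417, so the payment is 45,000 × 0.0030417 / (1 − 1.0030417^−36) = £1,321.58.
Option 2: at 7.625% the monthly rate is 0.0063542, so the payment is 45,000 × 0.0063542 / (1 − 1.0063542^−36) = £1,402.36.
Over 24 months: Option 1 costs 24 × £1,321.58 + £450.00 = £32,167.92; Option 2 costs 24 × £1,402.36 + £200.00 = £33,856.64.
Option 1 is cheaper by £33,856.64 − £32,167.92 = £1,688.72.

Option 1 by £1,690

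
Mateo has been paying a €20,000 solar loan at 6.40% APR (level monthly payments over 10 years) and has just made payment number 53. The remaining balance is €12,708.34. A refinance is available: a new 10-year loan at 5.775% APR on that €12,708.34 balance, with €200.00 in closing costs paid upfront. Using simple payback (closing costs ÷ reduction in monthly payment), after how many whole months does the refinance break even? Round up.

Current payment = 20,000 × 6.4%/12 / (1 − (1+0.0053333)^−120) = €226.08.
Refinanced payment = 12,708.34 × 0.0048125 / (1 − (1+0.0048125)^−120) = €139.66.
Monthly savings = €226.08 − €139.66 = €86.42.
Break-even = €200.00 / €86.42 = 2.31 → 3 months.

3 months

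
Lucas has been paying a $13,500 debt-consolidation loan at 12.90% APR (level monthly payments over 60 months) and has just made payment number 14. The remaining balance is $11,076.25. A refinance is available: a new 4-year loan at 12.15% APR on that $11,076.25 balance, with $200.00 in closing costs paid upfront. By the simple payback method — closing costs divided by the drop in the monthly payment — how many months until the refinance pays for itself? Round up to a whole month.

Current payment = 13,500 × 12.9%/12 / (1 − (1+0.0107500)^−60) = $306.48.
Refinanced payment = 11,076.25 × 0.0101250 / (1 − (1+0.0101250)^−48) = $292.50.
Monthly savings = $306.48 − $292.50 = $13.98.
Break-even = $200.00 / $13.98 = 14.31 → 15 months.

15 months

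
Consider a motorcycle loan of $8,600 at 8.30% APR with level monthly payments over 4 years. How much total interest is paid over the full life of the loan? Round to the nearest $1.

At 8.30% the monthly rate is 0.0069167, so the payment is 8,600 × 0.0069167 / (1 − 1.0069167^−48) = $211.16.
Total paid = 48 × $211.16 = $10,135.68; interest = $10,135.68 − $8,600 = $1,535.68.

$1,536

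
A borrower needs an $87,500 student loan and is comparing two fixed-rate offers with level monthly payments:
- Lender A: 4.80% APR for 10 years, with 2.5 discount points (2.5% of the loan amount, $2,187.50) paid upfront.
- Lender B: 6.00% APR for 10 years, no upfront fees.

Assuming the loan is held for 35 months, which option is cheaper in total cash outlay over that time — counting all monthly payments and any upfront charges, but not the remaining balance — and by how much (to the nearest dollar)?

Lender A: at 4.80% the monthly rate is 0.0040000, so the payment is 87,500 × 0.0040000 / (1 − 1.0040000^−120) = $919.54.
Lender B: monthly rate = 6%/12 = 0.0050000; payment = 87,500 × 0.0050000 / (1 − (1+0.0050000)^−120) = $971.43.
Over 35 months: Lender A costs 35 × $919.54 + $2,187.50 = $34,371.40; Lender B costs 35 × $971.43 = $34,000.05.
Lender B is cheaper by $34,371.40 − $34,000.05 = $371.35.

Lender B by $371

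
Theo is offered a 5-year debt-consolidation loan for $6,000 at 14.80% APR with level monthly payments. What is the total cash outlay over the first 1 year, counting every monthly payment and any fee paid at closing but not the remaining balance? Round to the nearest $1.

At 14.80% the monthly rate is 0.0123333, so the payment is 6,000 × 0.0123333 / (1 − 1.0123333^−60) = $142.11.
Total outlay = 12 × $142.11 = $1,705.32.

$1,705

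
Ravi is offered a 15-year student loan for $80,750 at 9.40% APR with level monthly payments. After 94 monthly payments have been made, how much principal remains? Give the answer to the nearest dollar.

$52,315

With monthly rate i = 9.4%/12 = 0.0078333, the balance after k of n payments is P · [(1+i)^n − (1+i)^k] / [(1+i)^n − 1].
(1+0.0078333)^180 = 4.07351463 and (1+0.0078333)^94 = 2.08228185, so the balance is 80,750 × (4.07351463 − 2.08228185) / (4.07351463 − 1) = $52,315.37.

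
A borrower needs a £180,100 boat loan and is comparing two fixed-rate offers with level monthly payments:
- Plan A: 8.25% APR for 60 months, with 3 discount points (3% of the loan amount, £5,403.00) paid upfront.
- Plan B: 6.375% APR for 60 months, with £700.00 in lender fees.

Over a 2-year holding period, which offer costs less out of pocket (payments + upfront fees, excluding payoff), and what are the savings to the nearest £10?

Plan A: at 8.25% the monthly rate is 0.0068750, so the payment is 180,100 × 0.0068750 / (1 − 1.0068750^−60) = £3,673.36.
Plan B: at 6.375% the monthly rate is 0.0053125, so the payment is 180,100 × 0.0053125 / (1 − 1.0053125^−60) = £3,513.33.
Over 24 months: Plan A costs 24 × £3,673.36 + £5,403.00 = £93,563.64; Plan B costs 24 × £3,513.33 + £700.00 = £85,019.92.
Plan B is cheaper by £93,563.64 − £85,019.92 = £8,543.72.

Plan B by £8,540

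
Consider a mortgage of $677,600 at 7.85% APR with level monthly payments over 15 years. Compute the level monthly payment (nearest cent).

At 7.85% the monthly rate is 0.0065417, so the payment is 677,600 × 0.0065417 / (1 − 1.0065417^−180) = $6,416.96.

$6,416.96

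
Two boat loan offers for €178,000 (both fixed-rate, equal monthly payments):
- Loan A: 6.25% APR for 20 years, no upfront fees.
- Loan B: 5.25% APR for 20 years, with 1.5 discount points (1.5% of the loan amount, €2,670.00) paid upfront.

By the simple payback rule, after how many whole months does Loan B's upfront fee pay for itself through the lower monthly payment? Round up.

Loan A: monthly rate = 6.25%/12 = 0.0052083; payment = 178,000 × 0.0052083 / (1 − (1+0.0052083)^−240) = €1,301.05.
Loan B: monthly rate = 5.25%/12 = 0.0043750; payment = 178,000 × 0.0043750 / (1 − (1+0.0043750)^−240) = €1,199.44.
Monthly savings = €1,301.05 − €1,199.44 = €101.61.
Break-even = €2,670.00 / €101.61 = 26.28 → 27 months.

27 months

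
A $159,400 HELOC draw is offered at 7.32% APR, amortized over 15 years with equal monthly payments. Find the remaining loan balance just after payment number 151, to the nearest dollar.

With monthly rate i = 7.32%/12 = 0.0061000, the balance after k of n payments is P · [(1+i)^n − (1+i)^k] / [(1+i)^n − 1].
(1+0.0061000)^180 = 2.98818045 and (1+0.0061000)^151 = 2.50503327, so the balance is 159,400 × (2.98818045 − 2.50503327) / (2.98818045 − 1) = $38,735.75.

$38,736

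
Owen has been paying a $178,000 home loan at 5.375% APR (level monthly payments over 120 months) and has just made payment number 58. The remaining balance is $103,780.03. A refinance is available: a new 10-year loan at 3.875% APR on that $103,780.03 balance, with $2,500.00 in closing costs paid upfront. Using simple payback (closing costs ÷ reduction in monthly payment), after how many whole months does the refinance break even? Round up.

Current payment = 178,000 × 5.375%/12 / (1 − (1+0.0044792)^−120) = $1,920.76.
Refinanced payment = 103,780.03 × 0.0032292 / (1 − (1+0.0032292)^−120) = $1,044.57.
Monthly savings = $1,920.76 − $1,044.57 = $876.19.
Break-even = $2,500.00 / $876.19 = 2.85 → 3 months.

3 months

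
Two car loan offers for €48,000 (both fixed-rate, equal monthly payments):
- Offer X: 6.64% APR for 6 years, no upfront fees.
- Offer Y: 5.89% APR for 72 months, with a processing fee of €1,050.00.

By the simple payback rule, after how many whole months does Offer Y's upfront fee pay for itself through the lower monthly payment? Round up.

62 months

Offer X: at 6.64% the monthly rate is 0.0055333, so the payment is 48,000 × 0.0055333 / (1 − 1.0055333^−72) = €810.08.
Offer Y: monthly rate = 5.89%/12 = 0.0049083; payment = 48,000 × 0.0049083 / (1 − (1+0.0049083)^−72) = €793.01.
Monthly savings = €810.08 − €793.01 = €17.07.
Break-even = €1,050.00 / €17.07 = 61.51 → 62 months.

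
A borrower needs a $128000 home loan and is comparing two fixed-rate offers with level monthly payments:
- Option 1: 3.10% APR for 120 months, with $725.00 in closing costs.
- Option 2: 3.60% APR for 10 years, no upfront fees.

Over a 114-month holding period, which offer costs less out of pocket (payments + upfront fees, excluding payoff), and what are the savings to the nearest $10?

Option 1: at 3.10% the monthly rate is 0.0025833, so the payment is 128,000 × 0.0025833 / (1 − 1.0025833^−120) = $1,241.89.
Option 2: monthly rate = 3.6%/12 = 0.0030000; payment = 128,000 × 0.0030000 / (1 − (1+0.0030000)^−120) = $1,271.74.
Over 114 months: Option 1 costs 114 × $1,241.89 + $725.00 = $142,300.46; Option 2 costs 114 × $1,271.74 = $144,978.36.
Option 1 is cheaper by $144,978.36 − $142,300.46 = $2,677.90.

Option 1 by $2,680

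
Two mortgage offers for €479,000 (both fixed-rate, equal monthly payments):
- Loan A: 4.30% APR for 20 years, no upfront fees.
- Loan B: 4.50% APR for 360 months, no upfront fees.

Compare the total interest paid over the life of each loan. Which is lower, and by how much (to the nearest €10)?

Loan A: monthly rate = 4.3%/12 = 0.0035833; payment = 479,000 × 0.0035833 / (1 − (1+0.0035833)^−240) = €2,978.92.
Total interest on Loan A = 240 × €2,978.92 − €479,000 = €235,940.80.
Loan B: at 4.50% the monthly rate is 0.0037500, so the payment is 479,000 × 0.0037500 / (1 − 1.0037500^−360) = €2,427.02.
Total interest on Loan B = 360 × €2,427.02 − €479,000 = €394,727.20.
Loan A is lower by €158,786.40.

Loan A by €158,790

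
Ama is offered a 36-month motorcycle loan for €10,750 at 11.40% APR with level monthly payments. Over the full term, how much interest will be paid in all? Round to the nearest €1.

At 11.40% the monthly rate is 0.0095000, so the payment is 10,750 × 0.0095000 / (1 − 1.0095000^−36) = €353.98.
Total paid = 36 × €353.98 = €12,743.28; interest = €12,743.28 − €10,750 = €1,993.28.

€1,993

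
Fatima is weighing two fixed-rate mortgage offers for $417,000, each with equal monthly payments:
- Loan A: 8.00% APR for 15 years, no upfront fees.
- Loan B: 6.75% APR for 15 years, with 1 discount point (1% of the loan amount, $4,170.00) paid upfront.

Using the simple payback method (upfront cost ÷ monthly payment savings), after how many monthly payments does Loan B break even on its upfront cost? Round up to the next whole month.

Loan A: at 8.00% the monthly rate is 0.0066667, so the payment is 417,000 × 0.0066667 / (1 − 1.0066667^−180) = $3,985.07.
Loan B: at 6.75% the monthly rate is 0.0056250, so the payment is 417,000 × 0.0056250 / (1 − 1.0056250^−180) = $3,690.07.
Monthly savings = $3,985.07 − $3,690.07 = $295.00.
Break-even = $4,170.00 / $295.00 = 14.14 → 15 months.

15 months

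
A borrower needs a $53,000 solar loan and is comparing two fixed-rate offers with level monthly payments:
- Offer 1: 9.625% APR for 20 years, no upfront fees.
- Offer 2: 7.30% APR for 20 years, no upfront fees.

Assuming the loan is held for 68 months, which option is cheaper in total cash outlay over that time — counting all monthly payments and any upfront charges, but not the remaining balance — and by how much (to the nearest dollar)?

Offer 2 by $5,294

Offer 1: monthly rate = 9.625%/12 = 0.0080208; payment = 53,000 × 0.0080208 / (1 − (1+0.0080208)^−240) = $498.36.
Offer 2: at 7.30% the monthly rate is 0.0060833, so the payment is 53,000 × 0.0060833 / (1 − 1.0060833^−240) = $420.51.
Over 68 months: Offer 1 costs 68 × $498.36 = $33,888.48; Offer 2 costs 68 × $420.51 = $28,594.68.
Offer 2 is cheaper by $33,888.48 − $28,594.68 = $5,293.80.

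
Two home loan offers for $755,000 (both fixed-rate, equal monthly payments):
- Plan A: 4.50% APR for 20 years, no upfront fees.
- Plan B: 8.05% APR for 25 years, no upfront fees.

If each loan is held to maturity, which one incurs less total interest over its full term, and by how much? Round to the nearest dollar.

Plan A by $609,312

Plan A: monthly rate = 4.5%/12 = 0.0037500; payment = 755,000 × 0.0037500 / (1 − (1+0.0037500)^−240) = $4,776.50.
Total interest on Plan A = 240 × $4,776.50 − $755,000 = $391,360.00.
Plan B: at 8.05% the monthly rate is 0.0067083, so the payment is 755,000 × 0.0067083 / (1 − 1.0067083^−300) = $5,852.24.
Total interest on Plan B = 300 × $5,852.24 − $755,000 = $1,000,672.00.
Plan A is lower by $609,312.00.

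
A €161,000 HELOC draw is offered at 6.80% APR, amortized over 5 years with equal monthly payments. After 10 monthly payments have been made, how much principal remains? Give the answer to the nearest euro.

€137,810

With monthly rate i = 6.8%/12 = 0.0056667, the balance after k of n payments is P · [(1+i)^n − (1+i)^k] / [(1+i)^n − 1].
(1+0.0056667)^60 = 1.40359990 and (1+0.0056667)^10 = 1.05813372, so the balance is 161,000 × (1.40359990 − 1.05813372) / (1.40359990 − 1) = €137,809.88.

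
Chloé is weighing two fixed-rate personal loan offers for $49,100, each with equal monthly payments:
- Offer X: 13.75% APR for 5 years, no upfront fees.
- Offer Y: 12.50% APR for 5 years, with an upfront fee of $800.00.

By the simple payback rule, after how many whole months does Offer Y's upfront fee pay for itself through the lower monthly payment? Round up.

26 months

Offer X: at 13.75% the monthly rate is 0.0114583, so the payment is 49,100 × 0.0114583 / (1 − 1.0114583^−60) = $1,136.12.
Offer Y: at 12.50% the monthly rate is 0.0104167, so the payment is 49,100 × 0.0104167 / (1 − 1.0104167^−60) = $1,104.65.
Monthly savings = $1,136.12 − $1,104.65 = $31.47.
Break-even = $800.00 / $31.47 = 25.42 → 26 months.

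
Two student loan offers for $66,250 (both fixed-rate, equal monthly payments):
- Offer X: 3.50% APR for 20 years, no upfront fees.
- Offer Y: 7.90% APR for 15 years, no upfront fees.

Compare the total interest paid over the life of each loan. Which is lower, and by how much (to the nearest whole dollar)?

Offer X: at 3.50% the monthly rate is 0.0029167, so the payment is 66,250 × 0.0029167 / (1 − 1.0029167^−240) = $384.22.
Total interest on Offer X = 240 × $384.22 − $66,250 = $25,962.80.
Offer Y: monthly rate = 7.9%/12 = 0.0065833; payment = 66,250 × 0.0065833 / (1 − (1+0.0065833)^−180) = $629.30.
Total interest on Offer Y = 180 × $629.30 − $66,250 = $47,024.00.
Offer X is lower by $21,061.20.

Offer X by $21,061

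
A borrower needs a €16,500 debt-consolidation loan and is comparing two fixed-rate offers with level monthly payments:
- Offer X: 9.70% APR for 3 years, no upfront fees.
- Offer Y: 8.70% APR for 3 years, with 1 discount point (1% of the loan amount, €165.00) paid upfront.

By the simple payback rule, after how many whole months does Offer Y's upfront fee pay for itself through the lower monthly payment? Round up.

Offer X: at 9.70% the monthly rate is 0.0080833, so the payment is 16,500 × 0.0080833 / (1 − 1.0080833^−36) = €530.09.
Offer Y: monthly rate = 8.7%/12 = 0.0072500; payment = 16,500 × 0.0072500 / (1 − (1+0.0072500)^−36) = €522.39.
Monthly savings = €530.09 − €522.39 = €7.70.
Break-even = €165.00 / €7.70 = 21.43 → 22 months.

22 months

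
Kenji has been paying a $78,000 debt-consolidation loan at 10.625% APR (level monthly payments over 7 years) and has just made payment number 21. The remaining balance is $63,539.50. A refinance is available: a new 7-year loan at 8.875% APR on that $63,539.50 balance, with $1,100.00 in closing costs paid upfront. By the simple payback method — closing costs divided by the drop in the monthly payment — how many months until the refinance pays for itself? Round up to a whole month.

4 months

Current payment = 78,000 × 10.625%/12 / (1 − (1+0.0088542)^−84) = $1,320.22.
Refinanced payment = 63,539.50 × 0.0073958 / (1 − (1+0.0073958)^−84) = $1,018.27.
Monthly savings = $1,320.22 − $1,018.27 = $301.95.
Break-even = $1,100.00 / $301.95 = 3.64 → 4 months.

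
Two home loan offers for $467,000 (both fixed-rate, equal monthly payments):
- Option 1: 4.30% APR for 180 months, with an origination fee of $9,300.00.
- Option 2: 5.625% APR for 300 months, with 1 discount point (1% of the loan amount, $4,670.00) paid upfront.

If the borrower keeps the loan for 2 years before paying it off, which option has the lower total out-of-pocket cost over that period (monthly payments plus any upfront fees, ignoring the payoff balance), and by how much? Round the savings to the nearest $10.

Option 1: at 4.30% the monthly rate is 0.0035833, so the payment is 467,000 × 0.0035833 / (1 − 1.0035833^−180) = $3,524.97.
Option 2: monthly rate = 5.625%/12 = 0.0046875; payment = 467,000 × 0.0046875 / (1 − (1+0.0046875)^−300) = $2,902.75.
Over 24 months: Option 1 costs 24 × $3,524.97 + $9,300.00 = $93,899.28; Option 2 costs 24 × $2,902.75 + $4,670.00 = $74,336.00.
Option 2 is cheaper by $93,899.28 − $74,336.00 = $19,563.28.

Option 2 by $19,560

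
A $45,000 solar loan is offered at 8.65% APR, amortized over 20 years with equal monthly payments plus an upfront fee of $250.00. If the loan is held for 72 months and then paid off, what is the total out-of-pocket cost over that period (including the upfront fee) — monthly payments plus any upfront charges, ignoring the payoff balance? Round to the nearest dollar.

Monthly rate = 8.65%/12 = 0.0072083; payment = 45,000 × 0.0072083 / (1 − (1+0.0072083)^−240) = $394.80.
Total outlay = 72 × $394.80 + $250.00 = $28,675.60.

$28,676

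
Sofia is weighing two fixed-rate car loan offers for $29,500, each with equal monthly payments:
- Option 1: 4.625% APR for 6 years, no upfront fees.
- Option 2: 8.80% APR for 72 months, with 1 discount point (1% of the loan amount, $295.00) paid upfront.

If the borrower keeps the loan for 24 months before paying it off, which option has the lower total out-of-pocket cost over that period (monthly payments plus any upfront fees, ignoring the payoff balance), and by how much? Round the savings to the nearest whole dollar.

Option 1: monthly rate = 4.625%/12 = 0.0038542; payment = 29,500 × 0.0038542 / (1 − (1+0.0038542)^−72) = $469.98.
Option 2: at 8.80% the monthly rate is 0.0073333, so the payment is 29,500 × 0.0073333 / (1 − 1.0073333^−72) = $528.83.
Over 24 months: Option 1 costs 24 × $469.98 = $11,279.52; Option 2 costs 24 × $528.83 + $295.00 = $12,986.92.
Option 1 is cheaper by $12,986.92 − $11,279.52 = $1,707.40.

Option 1 by $1,707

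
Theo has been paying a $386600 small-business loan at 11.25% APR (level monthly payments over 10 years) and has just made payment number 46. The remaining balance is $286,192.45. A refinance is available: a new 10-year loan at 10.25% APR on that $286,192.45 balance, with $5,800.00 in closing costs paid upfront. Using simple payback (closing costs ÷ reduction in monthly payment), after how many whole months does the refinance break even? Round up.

4 months

Current payment = 386,600 × 11.25%/12 / (1 − (1+0.0093750)^−120) = $5,380.27.
Refinanced payment = 286,192.45 × 0.0085417 / (1 − (1+0.0085417)^−120) = $3,821.79.
Monthly savings = $5,380.27 − $3,821.79 = $1,558.48.
Break-even = $5,800.00 / $1,558.48 = 3.72 → 4 months.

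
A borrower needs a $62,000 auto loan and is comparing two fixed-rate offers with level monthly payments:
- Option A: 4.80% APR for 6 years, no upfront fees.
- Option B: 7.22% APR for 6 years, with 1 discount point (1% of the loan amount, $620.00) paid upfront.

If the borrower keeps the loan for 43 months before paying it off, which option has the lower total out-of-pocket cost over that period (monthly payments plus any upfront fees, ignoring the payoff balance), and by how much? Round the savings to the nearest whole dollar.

Option A: at 4.80% the monthly rate is 0.0040000, so the payment is 62,000 × 0.0040000 / (1 − 1.0040000^−72) = $992.76.
Option B: at 7.22% the monthly rate is 0.0060167, so the payment is 62,000 × 0.0060167 / (1 − 1.0060167^−72) = $1,063.60.
Over 43 months: Option A costs 43 × $992.76 = $42,688.68; Option B costs 43 × $1,063.60 + $620.00 = $46,354.80.
Option A is cheaper by $46,354.80 − $42,688.68 = $3,666.12.

Option A by $3,666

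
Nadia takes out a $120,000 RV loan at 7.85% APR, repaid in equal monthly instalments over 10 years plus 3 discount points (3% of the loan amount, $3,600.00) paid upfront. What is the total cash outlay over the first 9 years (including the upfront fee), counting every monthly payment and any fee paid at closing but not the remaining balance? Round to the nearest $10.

At 7.85% the monthly rate is 0.0065417, so the payment is 120,000 × 0.0065417 / (1 − 1.0065417^−120) = $1,446.44.
Total outlay = 108 × $1,446.44 + $3,600.00 = $159,815.52.

$159,820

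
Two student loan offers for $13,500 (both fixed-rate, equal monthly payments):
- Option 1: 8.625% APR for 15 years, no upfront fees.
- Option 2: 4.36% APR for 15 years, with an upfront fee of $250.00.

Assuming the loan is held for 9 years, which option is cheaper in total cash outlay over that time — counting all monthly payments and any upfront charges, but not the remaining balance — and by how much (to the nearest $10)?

Option 2 by $3,160

Option 1: monthly rate = 8.625%/12 = 0.0071875; payment = 13,500 × 0.0071875 / (1 − (1+0.0071875)^−180) = $133.93.
Option 2: monthly rate = 4.36%/12 = 0.0036333; payment = 13,500 × 0.0036333 / (1 − (1+0.0036333)^−180) = $102.31.
Over 108 months: Option 1 costs 108 × $133.93 = $14,464.44; Option 2 costs 108 × $102.31 + $250.00 = $11,299.48.
Option 2 is cheaper by $14,464.44 − $11,299.48 = $3,164.96.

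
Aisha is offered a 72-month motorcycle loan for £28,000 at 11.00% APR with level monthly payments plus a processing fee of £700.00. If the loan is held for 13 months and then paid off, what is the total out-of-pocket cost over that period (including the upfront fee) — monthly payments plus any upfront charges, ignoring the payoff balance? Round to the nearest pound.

£7,628

Monthly rate = 11%/12 = 0.0091667; payment = 28,000 × 0.0091667 / (1 − (1+0.0091667)^−72) = £532.95.
Total outlay = 13 × £532.95 + £700.00 = £7,628.35.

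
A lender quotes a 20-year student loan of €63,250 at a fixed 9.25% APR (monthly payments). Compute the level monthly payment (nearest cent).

At 9.25% the monthly rate is 0.0077083, so the payment is 63,250 × 0.0077083 / (1 − 1.0077083^−240) = €579.29.

€579.29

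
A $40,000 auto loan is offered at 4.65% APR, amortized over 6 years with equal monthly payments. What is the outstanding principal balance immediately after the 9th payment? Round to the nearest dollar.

With monthly rate i = 4.65%/12 = 0.0038750, the balance after k of n payments is P · [(1+i)^n − (1+i)^k] / [(1+i)^n − 1].
(1+0.0038750)^72 = 1.32109486 and (1+0.0038750)^9 = 1.03542048, so the balance is 40,000 × (1.32109486 − 1.03542048) / (1.32109486 − 1) = $35,587.54.

$35,588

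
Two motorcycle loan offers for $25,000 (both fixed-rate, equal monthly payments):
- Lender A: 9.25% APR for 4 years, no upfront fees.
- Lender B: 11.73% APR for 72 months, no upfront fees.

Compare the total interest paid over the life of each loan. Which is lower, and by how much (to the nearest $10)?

Lender A by $4,930

Lender A: at 9.25% the monthly rate is 0.0077083, so the payment is 25,000 × 0.0077083 / (1 − 1.0077083^−48) = $625.10.
Total interest on Lender A = 48 × $625.10 − $25,000 = $5,004.80.
Lender B: at 11.73% the monthly rate is 0.0097750, so the payment is 25,000 × 0.0097750 / (1 − 1.0097750^−72) = $485.25.
Total interest on Lender B = 72 × $485.25 − $25,000 = $9,938.00.
Lender A is lower by $4,933.20.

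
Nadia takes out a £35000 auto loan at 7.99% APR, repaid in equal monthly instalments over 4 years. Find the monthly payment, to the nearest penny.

At 7.99% the monthly rate is 0.0066583, so the payment is 35,000 × 0.0066583 / (1 − 1.0066583^−48) = £854.29.

£854.29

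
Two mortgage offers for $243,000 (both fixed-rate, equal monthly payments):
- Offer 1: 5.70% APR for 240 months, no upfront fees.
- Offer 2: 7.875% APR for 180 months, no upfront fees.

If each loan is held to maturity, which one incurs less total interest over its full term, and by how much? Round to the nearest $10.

Offer 1: at 5.70% the monthly rate is 0.0047500, so the payment is 243,000 × 0.0047500 / (1 − 1.0047500^−240) = $1,699.13.
Total interest on Offer 1 = 240 × $1,699.13 − $243,000 = $164,791.20.
Offer 2: at 7.875% the monthly rate is 0.0065625, so the payment is 243,000 × 0.0065625 / (1 − 1.0065625^−180) = $2,304.73.
Total interest on Offer 2 = 180 × $2,304.73 − $243,000 = $171,851.40.
Offer 1 is lower by $7,060.20.

Offer 1 by $7,060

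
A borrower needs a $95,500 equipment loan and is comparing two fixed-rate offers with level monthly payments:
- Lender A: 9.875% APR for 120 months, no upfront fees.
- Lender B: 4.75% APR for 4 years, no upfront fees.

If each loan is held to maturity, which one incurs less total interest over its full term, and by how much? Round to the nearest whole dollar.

Lender B by $45,605

Lender A: at 9.875% the monthly rate is 0.0082292, so the payment is 95,500 × 0.0082292 / (1 − 1.0082292^−120) = $1,255.44.
Total interest on Lender A = 120 × $1,255.44 − $95,500 = $55,152.80.
Lender B: monthly rate = 4.75%/12 = 0.0039583; payment = 95,500 × 0.0039583 / (1 − (1+0.0039583)^−48) = $2,188.50.
Total interest on Lender B = 48 × $2,188.50 − $95,500 = $9,548.00.
Lender B is lower by $45,604.80.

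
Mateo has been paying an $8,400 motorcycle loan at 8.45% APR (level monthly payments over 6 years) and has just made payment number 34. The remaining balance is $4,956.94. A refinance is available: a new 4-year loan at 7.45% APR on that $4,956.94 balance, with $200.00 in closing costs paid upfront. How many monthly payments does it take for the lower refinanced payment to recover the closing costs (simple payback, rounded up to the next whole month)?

Current payment = 8,400 × 8.45%/12 / (1 − (1+0.0070417)^−72) = $149.13.
Refinanced payment = 4,956.94 × 0.0062083 / (1 − (1+0.0062083)^−48) = $119.74.
Monthly savings = $149.13 − $119.74 = $29.39.
Break-even = $200.00 / $29.39 = 6.81 → 7 months.

7 months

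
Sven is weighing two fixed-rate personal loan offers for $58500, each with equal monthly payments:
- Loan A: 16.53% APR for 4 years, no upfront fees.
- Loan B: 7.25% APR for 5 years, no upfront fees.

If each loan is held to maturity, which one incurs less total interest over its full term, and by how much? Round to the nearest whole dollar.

Loan B by $10,427

Loan A: monthly rate = 16.53%/12 = 0.0137750; payment = 58,500 × 0.0137750 / (1 − (1+0.0137750)^−48) = $1,673.83.
Total interest on Loan A = 48 × $1,673.83 − $58,500 = $21,843.84.
Loan B: at 7.25% the monthly rate is 0.0060417, so the payment is 58,500 × 0.0060417 / (1 − 1.0060417^−60) = $1,165.28.
Total interest on Loan B = 60 × $1,165.28 − $58,500 = $11,416.80.
Loan B is lower by $10,427.04.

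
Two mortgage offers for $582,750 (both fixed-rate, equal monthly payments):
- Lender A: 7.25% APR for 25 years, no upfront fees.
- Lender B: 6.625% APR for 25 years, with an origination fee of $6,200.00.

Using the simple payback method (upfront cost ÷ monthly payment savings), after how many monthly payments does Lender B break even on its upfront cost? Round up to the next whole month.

27 months

Lender A: at 7.25% the monthly rate is 0.0060417, so the payment is 582,750 × 0.0060417 / (1 − 1.0060417^−300) = $4,212.16.
Lender B: at 6.625% the monthly rate is 0.0055208, so the payment is 582,750 × 0.0055208 / (1 − 1.0055208^−300) = $3,980.41.
Monthly savings = $4,212.16 − $3,980.41 = $231.75.
Break-even = $6,200.00 / $231.75 = 26.75 → 27 months.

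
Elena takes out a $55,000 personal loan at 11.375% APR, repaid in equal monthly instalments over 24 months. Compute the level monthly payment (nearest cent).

$2,573.02

Monthly rate = 11.375%/12 = 0.0094792; payment = 55,000 × 0.0094792 / (1 − (1+0.0094792)^−24) = $2,573.02.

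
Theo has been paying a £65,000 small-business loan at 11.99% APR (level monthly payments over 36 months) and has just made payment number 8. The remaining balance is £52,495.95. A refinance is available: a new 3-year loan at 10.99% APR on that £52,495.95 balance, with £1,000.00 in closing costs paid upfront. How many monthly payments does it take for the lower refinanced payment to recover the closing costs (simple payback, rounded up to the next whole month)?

3 months

Current payment = 65,000 × 11.99%/12 / (1 − (1+0.0099917)^−36) = £2,158.62.
Refinanced payment = 52,495.95 × 0.0091583 / (1 − (1+0.0091583)^−36) = £1,718.40.
Monthly savings = £2,158.62 − £1,718.40 = £440.22.
Break-even = £1,000.00 / £440.22 = 2.27 → 3 months.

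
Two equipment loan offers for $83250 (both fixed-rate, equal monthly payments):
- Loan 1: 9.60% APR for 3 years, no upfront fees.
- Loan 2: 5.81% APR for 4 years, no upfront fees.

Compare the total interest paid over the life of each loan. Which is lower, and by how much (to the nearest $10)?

Loan 1: at 9.60% the monthly rate is 0.0080000, so the payment is 83,250 × 0.0080000 / (1 − 1.0080000^−36) = $2,670.64.
Total interest on Loan 1 = 36 × $2,670.64 − $83,250 = $12,893.04.
Loan 2: at 5.81% the monthly rate is 0.0048417, so the payment is 83,250 × 0.0048417 / (1 − 1.0048417^−48) = $1,947.88.
Total interest on Loan 2 = 48 × $1,947.88 − $83,250 = $10,248.24.
Loan 2 is lower by $2,644.80.

Loan 2 by $2,640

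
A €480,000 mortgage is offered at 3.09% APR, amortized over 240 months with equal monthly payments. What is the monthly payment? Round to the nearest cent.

€2,683.75

At 3.09% the monthly rate is 0.0025750, so the payment is 480,000 × 0.0025750 / (1 − 1.0025750^−240) = €2,683.75.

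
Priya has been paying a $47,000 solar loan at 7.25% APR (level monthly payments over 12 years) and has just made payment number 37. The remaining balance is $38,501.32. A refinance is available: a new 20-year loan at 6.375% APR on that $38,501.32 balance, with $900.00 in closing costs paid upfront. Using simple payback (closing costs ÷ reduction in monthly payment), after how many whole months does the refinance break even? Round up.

Current payment = 47,000 × 7.25%/12 / (1 − (1+0.0060417)^−144) = $489.63.
Refinanced payment = 38,501.32 × 0.0053125 / (1 − (1+0.0053125)^−240) = $284.23.
Monthly savings = $489.63 − $284.23 = $205.40.
Break-even = $900.00 / $205.40 = 4.38 → 5 months.

5 months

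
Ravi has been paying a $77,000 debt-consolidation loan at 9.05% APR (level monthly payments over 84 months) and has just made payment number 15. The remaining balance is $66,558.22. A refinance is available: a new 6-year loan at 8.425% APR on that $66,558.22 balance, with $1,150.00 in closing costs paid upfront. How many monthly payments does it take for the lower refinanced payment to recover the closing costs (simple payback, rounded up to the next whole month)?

Current payment = 77,000 × 9.05%/12 / (1 − (1+0.0075417)^−84) = $1,240.81.
Refinanced payment = 66,558.22 × 0.0070208 / (1 − (1+0.0070208)^−72) = $1,180.84.
Monthly savings = $1,240.81 − $1,180.84 = $59.97.
Break-even = $1,150.00 / $59.97 = 19.18 → 20 months.

20 months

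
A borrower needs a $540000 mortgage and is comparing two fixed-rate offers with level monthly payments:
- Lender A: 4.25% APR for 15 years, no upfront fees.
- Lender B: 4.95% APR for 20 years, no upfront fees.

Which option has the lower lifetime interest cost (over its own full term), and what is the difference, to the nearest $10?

Lender A: monthly rate = 4.25%/12 = 0.0035417; payment = 540,000 × 0.0035417 / (1 − (1+0.0035417)^−180) = $4,062.30.
Total interest on Lender A = 180 × $4,062.30 − $540,000 = $191,214.00.
Lender B: at 4.95% the monthly rate is 0.0041250, so the payment is 540,000 × 0.0041250 / (1 − 1.0041250^−240) = $3,548.86.
Total interest on Lender B = 240 × $3,548.86 − $540,000 = $311,726.40.
Lender A is lower by $120,512.40.

Lender A by $120,510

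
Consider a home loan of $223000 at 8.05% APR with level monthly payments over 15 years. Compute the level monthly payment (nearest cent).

$2,137.55

Monthly rate = 8.05%/12 = 0.0067083; payment = 223,000 × 0.0067083 / (1 − (1+0.0067083)^−180) = $2,137.55.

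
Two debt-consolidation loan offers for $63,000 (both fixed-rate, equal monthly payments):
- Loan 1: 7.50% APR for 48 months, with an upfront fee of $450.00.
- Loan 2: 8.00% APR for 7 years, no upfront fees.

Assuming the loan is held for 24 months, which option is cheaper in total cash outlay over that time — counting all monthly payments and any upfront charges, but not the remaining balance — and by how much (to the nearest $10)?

Loan 2 by $13,440

Loan 1: at 7.50% the monthly rate is 0.0062500, so the payment is 63,000 × 0.0062500 / (1 − 1.0062500^−48) = $1,523.27.
Loan 2: at 8.00% the monthly rate is 0.0066667, so the payment is 63,000 × 0.0066667 / (1 − 1.0066667^−84) = $981.93.
Over 24 months: Loan 1 costs 24 × $1,523.27 + $450.00 = $37,008.48; Loan 2 costs 24 × $981.93 = $23,566.32.
Loan 2 is cheaper by $37,008.48 − $23,566.32 = $13,442.16.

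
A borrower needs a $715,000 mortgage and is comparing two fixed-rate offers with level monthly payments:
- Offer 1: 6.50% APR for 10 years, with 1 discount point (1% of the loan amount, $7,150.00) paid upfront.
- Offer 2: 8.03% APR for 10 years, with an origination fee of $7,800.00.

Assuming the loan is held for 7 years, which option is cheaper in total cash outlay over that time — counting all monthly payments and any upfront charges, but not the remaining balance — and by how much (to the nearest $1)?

Offer 1: monthly rate = 6.5%/12 = 0.0054167; payment = 715,000 × 0.0054167 / (1 − (1+0.0054167)^−120) = $8,118.68.
Offer 2: monthly rate = 8.03%/12 = 0.0066917; payment = 715,000 × 0.0066917 / (1 − (1+0.0066917)^−120) = $8,686.26.
Over 84 months: Offer 1 costs 84 × $8,118.68 + $7,150.00 = $689,119.12; Offer 2 costs 84 × $8,686.26 + $7,800.00 = $737,445.84.
Offer 1 is cheaper by $737,445.84 − $689,119.12 = $48,326.72.

Offer 1 by $48,327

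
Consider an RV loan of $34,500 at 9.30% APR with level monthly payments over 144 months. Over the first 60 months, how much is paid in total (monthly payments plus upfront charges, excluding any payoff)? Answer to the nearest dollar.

$23,908

At 9.30% the monthly rate is 0.0077500, so the payment is 34,500 × 0.0077500 / (1 − 1.0077500^−144) = $398.47.
Total outlay = 60 × $398.47 = $23,908.20.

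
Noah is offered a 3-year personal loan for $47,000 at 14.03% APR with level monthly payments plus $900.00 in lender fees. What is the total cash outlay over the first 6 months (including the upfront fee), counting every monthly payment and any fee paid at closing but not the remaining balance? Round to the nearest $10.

$10,540

Monthly rate = 14.03%/12 = 0.0116917; payment = 47,000 × 0.0116917 / (1 − (1+0.0116917)^−36) = $1,607.03.
Total outlay = 6 × $1,607.03 + $900.00 = $10,542.18.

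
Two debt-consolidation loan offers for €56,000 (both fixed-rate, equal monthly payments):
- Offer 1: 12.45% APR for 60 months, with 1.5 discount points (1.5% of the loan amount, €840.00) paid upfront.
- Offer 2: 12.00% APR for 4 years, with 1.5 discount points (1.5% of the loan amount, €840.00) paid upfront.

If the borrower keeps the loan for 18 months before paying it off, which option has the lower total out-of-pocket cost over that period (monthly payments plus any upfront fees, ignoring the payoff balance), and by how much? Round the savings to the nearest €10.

Offer 1: at 12.45% the monthly rate is 0.0103750, so the payment is 56,000 × 0.0103750 / (1 − 1.0103750^−60) = €1,258.46.
Offer 2: at 12.00% the monthly rate is 0.0100000, so the payment is 56,000 × 0.0100000 / (1 − 1.0100000^−48) = €1,474.69.
Over 18 months: Offer 1 costs 18 × €1,258.46 + €840.00 = €23,492.28; Offer 2 costs 18 × €1,474.69 + €840.00 = €27,384.42.
Offer 1 is cheaper by €27,384.42 − €23,492.28 = €3,892.14.

Offer 1 by €3,890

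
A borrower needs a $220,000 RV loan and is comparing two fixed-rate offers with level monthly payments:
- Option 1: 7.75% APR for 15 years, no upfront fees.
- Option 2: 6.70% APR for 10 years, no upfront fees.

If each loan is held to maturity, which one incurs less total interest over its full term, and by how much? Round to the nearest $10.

Option 1: monthly rate = 7.75%/12 = 0.0064583; payment = 220,000 × 0.0064583 / (1 − (1+0.0064583)^−180) = $2,070.81.
Total interest on Option 1 = 180 × $2,070.81 − $220,000 = $152,745.80.
Option 2: monthly rate = 6.7%/12 = 0.0055833; payment = 220,000 × 0.0055833 / (1 − (1+0.0055833)^−120) = $2,520.50.
Total interest on Option 2 = 120 × $2,520.50 − $220,000 = $82,460.00.
Option 2 is lower by $70,285.80.

Option 2 by $70,290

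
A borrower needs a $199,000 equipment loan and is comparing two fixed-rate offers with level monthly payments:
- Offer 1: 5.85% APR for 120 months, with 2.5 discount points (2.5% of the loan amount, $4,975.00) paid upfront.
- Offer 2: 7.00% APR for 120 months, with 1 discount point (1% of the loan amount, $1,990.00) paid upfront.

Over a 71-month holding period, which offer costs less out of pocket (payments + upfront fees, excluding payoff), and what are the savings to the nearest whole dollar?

Offer 1: monthly rate = 5.85%/12 = 0.0048750; payment = 199,000 × 0.0048750 / (1 − (1+0.0048750)^−120) = $2,194.35.
Offer 2: at 7.00% the monthly rate is 0.0058333, so the payment is 199,000 × 0.0058333 / (1 − 1.0058333^−120) = $2,310.56.
Over 71 months: Offer 1 costs 71 × $2,194.35 + $4,975.00 = $160,773.85; Offer 2 costs 71 × $2,310.56 + $1,990.00 = $166,039.76.
Offer 1 is cheaper by $166,039.76 − $160,773.85 = $5,265.91.

Offer 1 by $5,266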